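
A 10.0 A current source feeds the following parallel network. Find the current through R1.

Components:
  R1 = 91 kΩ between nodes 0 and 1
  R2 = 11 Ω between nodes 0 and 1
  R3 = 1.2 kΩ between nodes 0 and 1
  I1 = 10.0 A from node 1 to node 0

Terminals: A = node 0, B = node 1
All resistors sit directly between nodes 0 and 1, so they are in parallel and share one voltage V; the full source current 10 A splits among them.
1/R_par = 1/91000 + 1/11 + 1/1200 = 0.09175 S  =>  R_par = 10.9 Ω
V = I × R_par = 10 × 10.9 = 109 V
I_R1 = V/R1 = 109/91000 = 0.001198 A

Final answer: 0.001198 A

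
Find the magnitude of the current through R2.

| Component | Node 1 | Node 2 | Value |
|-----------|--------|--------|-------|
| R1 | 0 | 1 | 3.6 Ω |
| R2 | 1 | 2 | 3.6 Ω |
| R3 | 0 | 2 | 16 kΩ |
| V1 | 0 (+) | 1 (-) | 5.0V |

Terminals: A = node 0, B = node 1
Nodal analysis, taking node 1 as the 0 V reference.
Source V1 fixes V_0 = 5 V.
KCL at each unknown node (sum of currents leaving = 0; resistances in Ω):
  Node 2: (V_2 - 0)/3.6 + (V_2 - 5)/16000 = 0
Collecting terms: 0.2778 × V_2 = 0.0003125  =>  V_2 = 0.001125 V
I_R2 = (V_1 - V_2)/R2 = (0 - 0.001125)/3.6 = -0.0003124 A
|I_R2| = 0.0003124 A

Final answer: |I_R2| = 0.0003124 A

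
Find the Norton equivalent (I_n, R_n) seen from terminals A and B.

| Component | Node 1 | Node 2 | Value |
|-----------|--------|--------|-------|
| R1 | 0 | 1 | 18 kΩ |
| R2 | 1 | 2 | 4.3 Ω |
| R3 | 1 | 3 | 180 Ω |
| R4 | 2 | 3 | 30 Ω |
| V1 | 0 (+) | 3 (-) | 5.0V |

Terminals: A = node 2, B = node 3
Find the Thévenin equivalent first; then I_n = V_th/R_th and R_n = R_th.
Step 1 — V_th is the open-circuit voltage V_A - V_B (nothing connected across the terminals).
Nodal analysis, taking node 3 as the 0 V reference.
Source V1 fixes V_0 = 5 V.
KCL at each unknown node (sum of currents leaving = 0; resistances in Ω):
  Node 1: (V_1 - 5)/18000 + (V_1 - V_2)/4.3 + (V_1 - 0)/180 = 0
  Node 2: (V_2 - V_1)/4.3 + (V_2 - 0)/30 = 0
Collecting terms (coefficients in siemens):
  0.2382·V_1 - 0.2326·V_2 = 0.0002778
  0.2659·V_2 - 0.2326·V_1 = 0
Determinant D = (0.2382)(0.2659) - (-0.2326)(-0.2326) = 0.009244
V_1 = [(0.0002778)(0.2659) - (-0.2326)(0)]/D = 0.00799 V
V_2 = [(0.2382)(0) - (0.0002778)(-0.2326)]/D = 0.006988 V
V_th = V_2 - V_3 = 0.006988 - 0 = 0.006988 V
Step 2 — R_th: zero the source — replace V1 by a short circuit (node 3 merges into node 0) — and find the resistance seen between A (node 2) and B (node 0).
Reduce the network between node 2 (A) and node 0 (B) by series/parallel combination:
  Rp1 = R1 ‖ R3 (parallel, both between nodes 0 and 1) = 1/(1/18000 + 1/180) = 178.2 Ω
  Rs1 = R2 + Rp1 (series, joined only at node 1) = 4.3 + 178.2 = 182.5 Ω
  Rp2 = R4 ‖ Rs1 (parallel, both between nodes 0 and 2) = 1/(1/30 + 1/182.5) = 25.77 Ω
R_th = 25.77 Ω
I_n = V_th/R_th = 0.006988/25.77 = 0.0002712 A, and R_n = R_th = 25.77 Ω

Final answer: I_n = 0.0002712 A, R_n = 25.77 Ω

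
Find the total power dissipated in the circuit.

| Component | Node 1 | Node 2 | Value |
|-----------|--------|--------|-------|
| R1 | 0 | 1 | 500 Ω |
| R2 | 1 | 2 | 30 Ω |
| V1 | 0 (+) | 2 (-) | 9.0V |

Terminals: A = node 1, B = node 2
Nodal analysis, taking node 2 as the 0 V reference.
Source V1 fixes V_0 = 9 V.
KCL at each unknown node (sum of currents leaving = 0; resistances in Ω):
  Node 1: (V_1 - 9)/500 + (V_1 - 0)/30 = 0
Collecting terms: 0.03533 × V_1 = 0.018  =>  V_1 = 0.5094 V
Power in each resistor, P = (ΔV)²/R:
  P_R1 = (9 - 0.5094)²/500 = 0.1442 W
  P_R2 = (0.5094 - 0)²/30 = 0.008651 W
P_total = P_R1 + P_R2 = 0.1528 W

Final answer: 0.1528 W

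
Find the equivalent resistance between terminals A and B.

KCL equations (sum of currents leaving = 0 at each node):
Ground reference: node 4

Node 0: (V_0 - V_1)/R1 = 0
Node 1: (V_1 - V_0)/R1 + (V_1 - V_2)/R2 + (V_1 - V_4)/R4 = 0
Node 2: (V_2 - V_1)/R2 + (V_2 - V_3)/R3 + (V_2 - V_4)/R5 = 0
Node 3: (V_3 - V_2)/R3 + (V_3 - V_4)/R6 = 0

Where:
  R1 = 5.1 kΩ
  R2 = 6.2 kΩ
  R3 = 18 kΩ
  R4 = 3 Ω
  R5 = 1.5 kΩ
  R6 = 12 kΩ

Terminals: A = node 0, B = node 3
The network is not a plain series/parallel combination. Inject a 1 A test current into terminal A (node 0) and return it from terminal B (node 3); then R_eq = V_A / (1 A).
Nodal analysis, taking node 3 as the 0 V reference.
Current source I_test pushes 1 A into node 0 and draws it out of node 3.
KCL at each unknown node (sum of currents leaving = 0; resistances in Ω):
  Node 0: (V_0 - V_1)/5100 - 1 = 0
  Node 1: (V_1 - V_0)/5100 + (V_1 - V_2)/6200 + (V_1 - V_4)/3 = 0
  Node 2: (V_2 - V_1)/6200 + (V_2 - 0)/18000 + (V_2 - V_4)/1500 = 0
  Node 4: (V_4 - V_1)/3 + (V_4 - V_2)/1500 + (V_4 - 0)/12000 = 0
Collecting terms (coefficients in siemens):
  0.0001961·V_0 - 0.0001961·V_1 = 1
  0.3337·V_1 - 0.0001961·V_0 - 0.0001613·V_2 - 0.3333·V_4 = 0
  0.0008835·V_2 - 0.0001613·V_1 - 0.0006667·V_4 = 0
  0.3341·V_4 - 0.3333·V_1 - 0.0006667·V_2 = 0
Solving these 4 simultaneous equations (Gaussian elimination) gives:
  V_0 = 12490 V, V_1 = 7388 V, V_2 = 6922 V, V_4 = 7386 V
R_eq = V_0 / 1 A = 12490 Ω = 12.49 kΩ

Final answer: 12.49 kΩ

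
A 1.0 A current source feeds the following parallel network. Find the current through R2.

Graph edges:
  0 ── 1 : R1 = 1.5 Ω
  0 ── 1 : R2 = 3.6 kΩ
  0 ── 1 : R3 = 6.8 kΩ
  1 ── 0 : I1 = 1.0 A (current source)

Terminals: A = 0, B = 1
All resistors sit directly between nodes 0 and 1, so they are in parallel and share one voltage V; the full source current 1 A splits among them.
1/R_par = 1/1.5 + 1/3600 + 1/6800 = 0.6671 S  =>  R_par = 1.499 Ω
V = I × R_par = 1 × 1.499 = 1.499 V
I_R2 = V/R2 = 1.499/3600 = 0.0004164 A

Final answer: 0.0004164 A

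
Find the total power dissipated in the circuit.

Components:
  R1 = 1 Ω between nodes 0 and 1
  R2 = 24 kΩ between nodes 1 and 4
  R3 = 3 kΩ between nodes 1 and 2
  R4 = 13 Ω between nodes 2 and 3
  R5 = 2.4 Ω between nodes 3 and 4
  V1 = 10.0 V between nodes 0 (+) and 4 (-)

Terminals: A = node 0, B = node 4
Nodal analysis, taking node 4 as the 0 V reference.
Source V1 fixes V_0 = 10 V.
KCL at each unknown node (sum of currents leaving = 0; resistances in Ω):
  Node 1: (V_1 - 10)/1 + (V_1 - 0)/24000 + (V_1 - V_2)/3000 = 0
  Node 2: (V_2 - V_1)/3000 + (V_2 - V_3)/13 = 0
  Node 3: (V_3 - V_2)/13 + (V_3 - 0)/2.4 = 0
Collecting terms (coefficients in siemens):
  1·V_1 - 0.0003333·V_2 = 10
  0.07726·V_2 - 0.0003333·V_1 - 0.07692·V_3 = 0
  0.4936·V_3 - 0.07692·V_2 = 0
Solving these 3 simultaneous equations (Gaussian elimination) gives:
  V_1 = 9.996 V, V_2 = 0.05105 V, V_3 = 0.007956 V
Power in each resistor, P = (ΔV)²/R:
  P_R1 = (10 - 9.996)²/1 = 0.00001392 W
  P_R2 = (9.996 - 0)²/24000 = 0.004164 W
  P_R3 = (9.996 - 0.05105)²/3000 = 0.03297 W
  P_R4 = (0.05105 - 0.007956)²/13 = 0.0001429 W
  P_R5 = (0.007956 - 0)²/2.4 = 0.00002638 W
P_total = P_R1 + P_R2 + P_R3 + P_R4 + P_R5 = 0.03732 W

Final answer: 0.03732 W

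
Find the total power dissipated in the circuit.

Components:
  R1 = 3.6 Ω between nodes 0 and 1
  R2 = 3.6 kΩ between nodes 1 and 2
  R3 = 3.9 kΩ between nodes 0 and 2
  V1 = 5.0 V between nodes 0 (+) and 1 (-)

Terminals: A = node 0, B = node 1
Nodal analysis, taking node 1 as the 0 V reference.
Source V1 fixes V_0 = 5 V.
KCL at each unknown node (sum of currents leaving = 0; resistances in Ω):
  Node 2: (V_2 - 0)/3600 + (V_2 - 5)/3900 = 0
Collecting terms: 0.0005342 × V_2 = 0.001282  =>  V_2 = 2.4 V
Power in each resistor, P = (ΔV)²/R:
  P_R1 = (5 - 0)²/3.6 = 6.944 W
  P_R2 = (0 - 2.4)²/3600 = 0.0016 W
  P_R3 = (5 - 2.4)²/3900 = 0.001733 W
P_total = P_R1 + P_R2 + P_R3 = 6.948 W

Final answer: 6.948 W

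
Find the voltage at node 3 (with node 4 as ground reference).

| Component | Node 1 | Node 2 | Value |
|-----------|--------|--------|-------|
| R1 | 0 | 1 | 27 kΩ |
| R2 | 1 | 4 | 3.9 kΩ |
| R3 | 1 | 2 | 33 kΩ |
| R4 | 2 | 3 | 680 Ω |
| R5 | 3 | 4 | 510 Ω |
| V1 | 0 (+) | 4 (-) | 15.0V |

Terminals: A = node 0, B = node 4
Nodal analysis, taking node 4 as the 0 V reference.
Source V1 fixes V_0 = 15 V.
KCL at each unknown node (sum of currents leaving = 0; resistances in Ω):
  Node 1: (V_1 - 15)/27000 + (V_1 - 0)/3900 + (V_1 - V_2)/33000 = 0
  Node 2: (V_2 - V_1)/33000 + (V_2 - V_3)/680 = 0
  Node 3: (V_3 - V_2)/680 + (V_3 - 0)/510 = 0
Collecting terms (coefficients in siemens):
  0.0003238·V_1 - 0.0000303·V_2 = 0.0005556
  0.001501·V_2 - 0.0000303·V_1 - 0.001471·V_3 = 0
  0.003431·V_3 - 0.001471·V_2 = 0
Solving these 3 simultaneous equations (Gaussian elimination) gives:
  V_1 = 1.722 V, V_2 = 0.05992 V, V_3 = 0.02568 V
The requested potential is V_3 = 0.02568 V.

Final answer: V_3 = 0.02568 V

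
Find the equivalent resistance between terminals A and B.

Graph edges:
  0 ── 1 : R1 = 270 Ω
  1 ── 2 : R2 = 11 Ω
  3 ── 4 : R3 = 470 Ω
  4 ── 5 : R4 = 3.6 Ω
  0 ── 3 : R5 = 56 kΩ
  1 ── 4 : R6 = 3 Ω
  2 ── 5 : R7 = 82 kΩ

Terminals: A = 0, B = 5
The network is not a plain series/parallel combination. Inject a 1 A test current into terminal A (node 0) and return it from terminal B (node 5); then R_eq = V_A / (1 A).
Nodal analysis, taking node 5 as the 0 V reference.
Current source I_test pushes 1 A into node 0 and draws it out of node 5.
KCL at each unknown node (sum of currents leaving = 0; resistances in Ω):
  Node 0: (V_0 - V_1)/270 + (V_0 - V_3)/56000 - 1 = 0
  Node 1: (V_1 - V_0)/270 + (V_1 - V_2)/11 + (V_1 - V_4)/3 = 0
  Node 2: (V_2 - V_1)/11 + (V_2 - 0)/82000 = 0
  Node 3: (V_3 - V_0)/56000 + (V_3 - V_4)/470 = 0
  Node 4: (V_4 - V_1)/3 + (V_4 - V_3)/470 + (V_4 - 0)/3.6 = 0
Collecting terms (coefficients in siemens):
  0.003722·V_0 - 0.003704·V_1 - 0.00001786·V_3 = 1
  0.4279·V_1 - 0.003704·V_0 - 0.09091·V_2 - 0.3333·V_4 = 0
  0.09092·V_2 - 0.09091·V_1 = 0
  0.002146·V_3 - 0.00001786·V_0 - 0.002128·V_4 = 0
  0.6132·V_4 - 0.3333·V_1 - 0.002128·V_3 = 0
Solving these 5 simultaneous equations (Gaussian elimination) gives:
  V_0 = 275.3 V, V_1 = 6.585 V, V_2 = 6.584 V, V_3 = 5.861 V
  V_4 = 3.6 V
R_eq = V_0 / 1 A = 275.3 Ω

Final answer: 275.3 Ω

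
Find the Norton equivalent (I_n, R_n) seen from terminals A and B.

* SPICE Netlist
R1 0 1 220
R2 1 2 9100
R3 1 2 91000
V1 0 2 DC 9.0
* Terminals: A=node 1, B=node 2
Find the Thévenin equivalent first; then I_n = V_th/R_th and R_n = R_th.
Step 1 — V_th is the open-circuit voltage V_A - V_B (nothing connected across the terminals).
Nodal analysis, taking node 2 as the 0 V reference.
Source V1 fixes V_0 = 9 V.
KCL at each unknown node (sum of currents leaving = 0; resistances in Ω):
  Node 1: (V_1 - 9)/220 + (V_1 - 0)/9100 + (V_1 - 0)/91000 = 0
Collecting terms: 0.004666 × V_1 = 0.04091  =>  V_1 = 8.767 V
V_th = V_1 - V_2 = 8.767 - 0 = 8.767 V
Step 2 — R_th: zero the source — replace V1 by a short circuit (node 2 merges into node 0) — and find the resistance seen between A (node 1) and B (node 0).
Reduce the network between node 1 (A) and node 0 (B) by series/parallel combination:
  Rp1 = R1 ‖ R2 ‖ R3 (parallel, all between nodes 0 and 1) = 1/(1/220 + 1/9100 + 1/91000) = 214.3 Ω
R_th = 214.3 Ω
I_n = V_th/R_th = 8.767/214.3 = 0.04091 A, and R_n = R_th = 214.3 Ω

Final answer: I_n = 0.04091 A, R_n = 214.3 Ω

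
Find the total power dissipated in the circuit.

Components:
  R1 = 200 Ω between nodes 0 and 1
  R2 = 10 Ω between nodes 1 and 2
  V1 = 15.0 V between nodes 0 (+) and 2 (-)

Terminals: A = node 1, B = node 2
Nodal analysis, taking node 2 as the 0 V reference.
Source V1 fixes V_0 = 15 V.
KCL at each unknown node (sum of currents leaving = 0; resistances in Ω):
  Node 1: (V_1 - 15)/200 + (V_1 - 0)/10 = 0
Collecting terms: 0.105 × V_1 = 0.075  =>  V_1 = 0.7143 V
Power in each resistor, P = (ΔV)²/R:
  P_R1 = (15 - 0.7143)²/200 = 1.02 W
  P_R2 = (0.7143 - 0)²/10 = 0.05102 W
P_total = P_R1 + P_R2 = 1.071 W

Final answer: 1.071 W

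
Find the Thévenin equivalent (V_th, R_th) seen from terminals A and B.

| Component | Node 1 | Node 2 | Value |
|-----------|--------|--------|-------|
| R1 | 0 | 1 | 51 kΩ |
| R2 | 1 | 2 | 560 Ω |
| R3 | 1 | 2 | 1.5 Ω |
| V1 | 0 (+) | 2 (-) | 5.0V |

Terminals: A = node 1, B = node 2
Step 1 — V_th is the open-circuit voltage V_A - V_B (nothing connected across the terminals).
Nodal analysis, taking node 2 as the 0 V reference.
Source V1 fixes V_0 = 5 V.
KCL at each unknown node (sum of currents leaving = 0; resistances in Ω):
  Node 1: (V_1 - 5)/51000 + (V_1 - 0)/560 + (V_1 - 0)/1.5 = 0
Collecting terms: 0.6685 × V_1 = 0.00009804  =>  V_1 = 0.0001467 V
V_th = V_1 - V_2 = 0.0001467 - 0 = 0.0001467 V
Step 2 — R_th: zero the source — replace V1 by a short circuit (node 2 merges into node 0) — and find the resistance seen between A (node 1) and B (node 0).
Reduce the network between node 1 (A) and node 0 (B) by series/parallel combination:
  Rp1 = R1 ‖ R2 ‖ R3 (parallel, all between nodes 0 and 1) = 1/(1/51000 + 1/560 + 1/1.5) = 1.496 Ω
R_th = 1.496 Ω

Final answer: V_th = 0.0001467 V, R_th = 1.496 Ω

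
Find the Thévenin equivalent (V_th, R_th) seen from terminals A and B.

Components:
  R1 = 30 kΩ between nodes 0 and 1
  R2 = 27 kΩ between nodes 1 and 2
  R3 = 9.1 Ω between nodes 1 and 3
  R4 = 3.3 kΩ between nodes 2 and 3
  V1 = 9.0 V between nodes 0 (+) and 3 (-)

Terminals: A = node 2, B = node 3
Step 1 — V_th is the open-circuit voltage V_A - V_B (nothing connected across the terminals).
Nodal analysis, taking node 3 as the 0 V reference.
Source V1 fixes V_0 = 9 V.
KCL at each unknown node (sum of currents leaving = 0; resistances in Ω):
  Node 1: (V_1 - 9)/30000 + (V_1 - V_2)/27000 + (V_1 - 0)/9.1 = 0
  Node 2: (V_2 - V_1)/27000 + (V_2 - 0)/3300 = 0
Collecting terms (coefficients in siemens):
  0.11·V_1 - 0.00003704·V_2 = 0.0003
  0.0003401·V_2 - 0.00003704·V_1 = 0
Determinant D = (0.11)(0.0003401) - (-0.00003704)(-0.00003704) = 0.00003739
V_1 = [(0.0003)(0.0003401) - (-0.00003704)(0)]/D = 0.002728 V
V_2 = [(0.11)(0) - (0.0003)(-0.00003704)]/D = 0.0002971 V
V_th = V_2 - V_3 = 0.0002971 - 0 = 0.0002971 V
Step 2 — R_th: zero the source — replace V1 by a short circuit (node 3 merges into node 0) — and find the resistance seen between A (node 2) and B (node 0).
Reduce the network between node 2 (A) and node 0 (B) by series/parallel combination:
  Rp1 = R1 ‖ R3 (parallel, both between nodes 0 and 1) = 1/(1/30000 + 1/9.1) = 9.097 Ω
  Rs1 = R2 + Rp1 (series, joined only at node 1) = 27000 + 9.097 = 27010 Ω
  Rp2 = R4 ‖ Rs1 (parallel, both between nodes 0 and 2) = 1/(1/3300 + 1/27010) = 2941 Ω
R_th = 2.941 kΩ

Final answer: V_th = 0.0002971 V, R_th = 2.941 kΩ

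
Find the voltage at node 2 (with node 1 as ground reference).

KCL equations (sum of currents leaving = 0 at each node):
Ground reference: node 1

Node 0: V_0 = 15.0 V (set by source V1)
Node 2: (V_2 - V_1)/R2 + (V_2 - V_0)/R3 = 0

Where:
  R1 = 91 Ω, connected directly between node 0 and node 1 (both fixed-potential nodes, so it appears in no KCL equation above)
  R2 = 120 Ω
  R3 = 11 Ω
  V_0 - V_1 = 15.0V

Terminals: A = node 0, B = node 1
Nodal analysis, taking node 1 as the 0 V reference.
Source V1 fixes V_0 = 15 V.
KCL at each unknown node (sum of currents leaving = 0; resistances in Ω):
  Node 2: (V_2 - 0)/120 + (V_2 - 15)/11 = 0
Collecting terms: 0.09924 × V_2 = 1.364  =>  V_2 = 13.74 V
The requested potential is V_2 = 13.74 V.

Final answer: V_2 = 13.74 V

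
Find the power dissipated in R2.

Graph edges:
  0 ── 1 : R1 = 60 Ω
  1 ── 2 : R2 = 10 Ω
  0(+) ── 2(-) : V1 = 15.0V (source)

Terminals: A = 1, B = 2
Nodal analysis, taking node 2 as the 0 V reference.
Source V1 fixes V_0 = 15 V.
KCL at each unknown node (sum of currents leaving = 0; resistances in Ω):
  Node 1: (V_1 - 15)/60 + (V_1 - 0)/10 = 0
Collecting terms: 0.1167 × V_1 = 0.25  =>  V_1 = 2.143 V
I_R2 = (V_1 - V_2)/R2 = (2.143 - 0)/10 = 0.2143 A
P_R2 = I_R2² × R2 = (0.2143)² × 10 = 0.4592 W

Final answer: 0.4592 W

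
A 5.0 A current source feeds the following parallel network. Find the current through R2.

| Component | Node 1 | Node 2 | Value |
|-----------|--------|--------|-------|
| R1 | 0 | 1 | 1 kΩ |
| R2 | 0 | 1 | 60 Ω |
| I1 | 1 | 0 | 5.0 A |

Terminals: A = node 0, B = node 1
All resistors sit directly between nodes 0 and 1, so they are in parallel and share one voltage V; the full source current 5 A splits among them.
1/R_par = 1/1000 + 1/60 = 0.01767 S  =>  R_par = 56.6 Ω
V = I × R_par = 5 × 56.6 = 283 V
I_R2 = V/R2 = 283/60 = 4.717 A

Final answer: 4.717 A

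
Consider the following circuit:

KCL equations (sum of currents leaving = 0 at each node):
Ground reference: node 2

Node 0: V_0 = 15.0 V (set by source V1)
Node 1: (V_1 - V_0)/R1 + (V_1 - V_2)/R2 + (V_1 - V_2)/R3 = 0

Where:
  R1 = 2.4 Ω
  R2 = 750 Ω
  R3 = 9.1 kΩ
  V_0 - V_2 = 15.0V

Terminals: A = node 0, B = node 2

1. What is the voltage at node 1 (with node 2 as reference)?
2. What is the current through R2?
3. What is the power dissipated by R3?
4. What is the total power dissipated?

Nodal analysis, taking node 2 as the 0 V reference.
Source V1 fixes V_0 = 15 V.
KCL at each unknown node (sum of currents leaving = 0; resistances in Ω):
  Node 1: (V_1 - 15)/2.4 + (V_1 - 0)/750 + (V_1 - 0)/9100 = 0
Collecting terms: 0.4181 × V_1 = 6.25  =>  V_1 = 14.95 V
Part 1:
  Read off the nodal solution: V_1 = 14.95 V
Part 2:
  I_R2 = (V_1 - V_2)/R2 = (14.95 - 0)/750 = 0.01993 A
  Magnitude: I_R2 = 0.01993 A
Part 3:
  I_R3 = (V_1 - V_2)/R3 = (14.95 - 0)/9100 = 0.001643 A
  P_R3 = I_R3² × R3 = (0.001643)² × 9100 = 0.02455 W
Part 4:
  Power in each resistor, P = (ΔV)²/R:
    P_R1 = (15 - 14.95)²/2.4 = 0.001117 W
    P_R2 = (14.95 - 0)²/750 = 0.2979 W
    P_R3 = (14.95 - 0)²/9100 = 0.02455 W
  P_total = P_R1 + P_R2 + P_R3 = 0.3236 W

Final answers:
1. V_1 = 14.95 V
2. I_R2 = 0.01993 A
3. P_R3 = 0.02455 W
4. P_total = 0.3236 W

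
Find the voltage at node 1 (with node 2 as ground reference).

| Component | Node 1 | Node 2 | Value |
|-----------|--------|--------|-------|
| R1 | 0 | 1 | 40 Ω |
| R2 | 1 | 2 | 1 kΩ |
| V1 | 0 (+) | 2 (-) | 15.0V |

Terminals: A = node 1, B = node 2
Nodal analysis, taking node 2 as the 0 V reference.
Source V1 fixes V_0 = 15 V.
KCL at each unknown node (sum of currents leaving = 0; resistances in Ω):
  Node 1: (V_1 - 15)/40 + (V_1 - 0)/1000 = 0
Collecting terms: 0.026 × V_1 = 0.375  =>  V_1 = 14.42 V
The requested potential is V_1 = 14.42 V.

Final answer: V_1 = 14.42 V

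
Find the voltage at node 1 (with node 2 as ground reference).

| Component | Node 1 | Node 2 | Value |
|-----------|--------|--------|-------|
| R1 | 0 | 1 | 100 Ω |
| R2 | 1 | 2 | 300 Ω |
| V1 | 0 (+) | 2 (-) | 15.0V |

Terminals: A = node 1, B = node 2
Nodal analysis, taking node 2 as the 0 V reference.
Source V1 fixes V_0 = 15 V.
KCL at each unknown node (sum of currents leaving = 0; resistances in Ω):
  Node 1: (V_1 - 15)/100 + (V_1 - 0)/300 = 0
Collecting terms: 0.01333 × V_1 = 0.15  =>  V_1 = 11.25 V
The requested potential is V_1 = 11.25 V.

Final answer: V_1 = 11.25 V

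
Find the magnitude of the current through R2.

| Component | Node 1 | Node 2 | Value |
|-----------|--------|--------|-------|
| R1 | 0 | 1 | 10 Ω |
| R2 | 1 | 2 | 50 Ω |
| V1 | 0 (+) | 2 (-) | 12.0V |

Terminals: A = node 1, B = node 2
Nodal analysis, taking node 2 as the 0 V reference.
Source V1 fixes V_0 = 12 V.
KCL at each unknown node (sum of currents leaving = 0; resistances in Ω):
  Node 1: (V_1 - 12)/10 + (V_1 - 0)/50 = 0
Collecting terms: 0.12 × V_1 = 1.2  =>  V_1 = 10 V
I_R2 = (V_1 - V_2)/R2 = (10 - 0)/50 = 0.2 A
|I_R2| = 0.2 A

Final answer: |I_R2| = 0.2 A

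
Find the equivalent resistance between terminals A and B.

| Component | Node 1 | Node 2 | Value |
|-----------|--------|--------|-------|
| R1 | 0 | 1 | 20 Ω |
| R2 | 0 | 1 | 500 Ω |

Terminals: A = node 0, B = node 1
Reduce the network between node 0 (A) and node 1 (B) by series/parallel combination:
  Rp1 = R1 ‖ R2 (parallel, both between nodes 0 and 1) = 1/(1/20 + 1/500) = 19.23 Ω
R_eq = 19.23 Ω

Final answer: 19.23 Ω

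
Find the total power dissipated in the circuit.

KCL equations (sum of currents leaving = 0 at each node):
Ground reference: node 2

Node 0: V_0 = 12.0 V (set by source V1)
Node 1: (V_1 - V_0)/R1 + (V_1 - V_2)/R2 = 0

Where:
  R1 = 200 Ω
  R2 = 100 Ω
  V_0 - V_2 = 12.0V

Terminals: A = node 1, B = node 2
Nodal analysis, taking node 2 as the 0 V reference.
Source V1 fixes V_0 = 12 V.
KCL at each unknown node (sum of currents leaving = 0; resistances in Ω):
  Node 1: (V_1 - 12)/200 + (V_1 - 0)/100 = 0
Collecting terms: 0.015 × V_1 = 0.06  =>  V_1 = 4 V
Power in each resistor, P = (ΔV)²/R:
  P_R1 = (12 - 4)²/200 = 0.32 W
  P_R2 = (4 - 0)²/100 = 0.16 W
P_total = P_R1 + P_R2 = 0.48 W

Final answer: 0.48 W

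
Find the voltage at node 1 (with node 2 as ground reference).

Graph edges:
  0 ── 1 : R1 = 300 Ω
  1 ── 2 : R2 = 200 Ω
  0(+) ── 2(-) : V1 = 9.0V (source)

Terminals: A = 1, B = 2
Nodal analysis, taking node 2 as the 0 V reference.
Source V1 fixes V_0 = 9 V.
KCL at each unknown node (sum of currents leaving = 0; resistances in Ω):
  Node 1: (V_1 - 9)/300 + (V_1 - 0)/200 = 0
Collecting terms: 0.008333 × V_1 = 0.03  =>  V_1 = 3.6 V
The requested potential is V_1 = 3.6 V.

Final answer: V_1 = 3.6 V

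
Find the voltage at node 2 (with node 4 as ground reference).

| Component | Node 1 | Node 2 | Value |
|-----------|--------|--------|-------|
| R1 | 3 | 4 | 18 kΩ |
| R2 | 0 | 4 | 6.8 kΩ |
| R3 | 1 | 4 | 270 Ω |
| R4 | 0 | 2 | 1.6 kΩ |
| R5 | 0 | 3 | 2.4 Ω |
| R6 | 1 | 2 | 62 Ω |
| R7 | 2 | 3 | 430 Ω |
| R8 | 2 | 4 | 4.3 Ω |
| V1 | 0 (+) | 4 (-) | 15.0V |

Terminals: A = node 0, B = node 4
Nodal analysis, taking node 4 as the 0 V reference.
Source V1 fixes V_0 = 15 V.
KCL at each unknown node (sum of currents leaving = 0; resistances in Ω):
  Node 1: (V_1 - 0)/270 + (V_1 - V_2)/62 = 0
  Node 2: (V_2 - 15)/1600 + (V_2 - V_1)/62 + (V_2 - V_3)/430 + (V_2 - 0)/4.3 = 0
  Node 3: (V_3 - 0)/18000 + (V_3 - 15)/2.4 + (V_3 - V_2)/430 = 0
Collecting terms (coefficients in siemens):
  0.01983·V_1 - 0.01613·V_2 = 0
  0.2516·V_2 - 0.01613·V_1 - 0.002326·V_3 = 0.009375
  0.419·V_3 - 0.002326·V_2 = 6.25
Solving these 3 simultaneous equations (Gaussian elimination) gives:
  V_1 = 0.1502 V, V_2 = 0.1847 V, V_3 = 14.92 V
The requested potential is V_2 = 0.1847 V.

Final answer: V_2 = 0.1847 V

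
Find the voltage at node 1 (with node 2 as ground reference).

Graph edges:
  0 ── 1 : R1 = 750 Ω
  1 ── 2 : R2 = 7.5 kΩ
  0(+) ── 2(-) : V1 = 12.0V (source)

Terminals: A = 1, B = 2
Nodal analysis, taking node 2 as the 0 V reference.
Source V1 fixes V_0 = 12 V.
KCL at each unknown node (sum of currents leaving = 0; resistances in Ω):
  Node 1: (V_1 - 12)/750 + (V_1 - 0)/7500 = 0
Collecting terms: 0.001467 × V_1 = 0.016  =>  V_1 = 10.91 V
The requested potential is V_1 = 10.91 V.

Final answer: V_1 = 10.91 V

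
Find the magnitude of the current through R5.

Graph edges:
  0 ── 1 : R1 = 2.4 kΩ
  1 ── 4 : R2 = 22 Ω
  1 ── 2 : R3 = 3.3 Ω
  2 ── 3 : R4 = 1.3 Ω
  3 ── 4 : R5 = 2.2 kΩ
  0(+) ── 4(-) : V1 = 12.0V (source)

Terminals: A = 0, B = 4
Nodal analysis, taking node 4 as the 0 V reference.
Source V1 fixes V_0 = 12 V.
KCL at each unknown node (sum of currents leaving = 0; resistances in Ω):
  Node 1: (V_1 - 12)/2400 + (V_1 - 0)/22 + (V_1 - V_2)/3.3 = 0
  Node 2: (V_2 - V_1)/3.3 + (V_2 - V_3)/1.3 = 0
  Node 3: (V_3 - V_2)/1.3 + (V_3 - 0)/2200 = 0
Collecting terms (coefficients in siemens):
  0.3489·V_1 - 0.303·V_2 = 0.005
  1.072·V_2 - 0.303·V_1 - 0.7692·V_3 = 0
  0.7697·V_3 - 0.7692·V_2 = 0
Solving these 3 simultaneous equations (Gaussian elimination) gives:
  V_1 = 0.1079 V, V_2 = 0.1078 V, V_3 = 0.1077 V
I_R5 = (V_3 - V_4)/R5 = (0.1077 - 0)/2200 = 0.00004896 A
|I_R5| = 0.00004896 A

Final answer: |I_R5| = 4.896e-05 A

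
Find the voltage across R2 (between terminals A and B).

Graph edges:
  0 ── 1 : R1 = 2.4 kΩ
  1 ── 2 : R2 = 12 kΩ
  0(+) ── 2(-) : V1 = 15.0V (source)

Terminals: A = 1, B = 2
R1 and R2 are in series across V1 (node 0 → node 1 → node 2), and the output A–B is taken across R2, so this is a voltage divider.
Series current: I = V1/(R1 + R2) = 15/(2400 + 12000) = 15/14400 = 0.001042 A
V_R2 = I × R2 = V1 × R2/(R1 + R2) = 15 × 12000/14400 = 12.5 V

Final answer: 12.5 V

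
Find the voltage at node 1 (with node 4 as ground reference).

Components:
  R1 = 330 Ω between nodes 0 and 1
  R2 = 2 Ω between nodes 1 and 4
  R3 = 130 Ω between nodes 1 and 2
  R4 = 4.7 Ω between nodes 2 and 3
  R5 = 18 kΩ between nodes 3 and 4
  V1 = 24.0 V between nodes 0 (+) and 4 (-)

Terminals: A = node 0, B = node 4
Nodal analysis, taking node 4 as the 0 V reference.
Source V1 fixes V_0 = 24 V.
KCL at each unknown node (sum of currents leaving = 0; resistances in Ω):
  Node 1: (V_1 - 24)/330 + (V_1 - 0)/2 + (V_1 - V_2)/130 = 0
  Node 2: (V_2 - V_1)/130 + (V_2 - V_3)/4.7 = 0
  Node 3: (V_3 - V_2)/4.7 + (V_3 - 0)/18000 = 0
Collecting terms (coefficients in siemens):
  0.5107·V_1 - 0.007692·V_2 = 0.07273
  0.2205·V_2 - 0.007692·V_1 - 0.2128·V_3 = 0
  0.2128·V_3 - 0.2128·V_2 = 0
Solving these 3 simultaneous equations (Gaussian elimination) gives:
  V_1 = 0.1446 V, V_2 = 0.1435 V, V_3 = 0.1435 V
The requested potential is V_1 = 0.1446 V.

Final answer: V_1 = 0.1446 V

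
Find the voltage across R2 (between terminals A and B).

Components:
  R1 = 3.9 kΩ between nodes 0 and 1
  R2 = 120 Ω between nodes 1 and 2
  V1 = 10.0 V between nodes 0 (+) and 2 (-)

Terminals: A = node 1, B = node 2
R1 and R2 are in series across V1 (node 0 → node 1 → node 2), and the output A–B is taken across R2, so this is a voltage divider.
Series current: I = V1/(R1 + R2) = 10/(3900 + 120) = 10/4020 = 0.002488 A
V_R2 = I × R2 = V1 × R2/(R1 + R2) = 10 × 120/4020 = 0.2985 V

Final answer: 0.2985 V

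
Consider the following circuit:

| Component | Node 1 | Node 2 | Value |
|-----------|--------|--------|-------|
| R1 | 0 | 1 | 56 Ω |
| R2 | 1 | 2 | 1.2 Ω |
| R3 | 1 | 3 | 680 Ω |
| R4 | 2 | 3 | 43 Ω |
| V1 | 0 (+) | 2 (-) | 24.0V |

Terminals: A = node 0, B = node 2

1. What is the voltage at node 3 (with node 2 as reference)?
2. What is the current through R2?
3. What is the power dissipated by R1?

Nodal analysis, taking node 2 as the 0 V reference.
Source V1 fixes V_0 = 24 V.
KCL at each unknown node (sum of currents leaving = 0; resistances in Ω):
  Node 1: (V_1 - 24)/56 + (V_1 - 0)/1.2 + (V_1 - V_3)/680 = 0
  Node 3: (V_3 - V_1)/680 + (V_3 - 0)/43 = 0
Collecting terms (coefficients in siemens):
  0.8527·V_1 - 0.001471·V_3 = 0.4286
  0.02473·V_3 - 0.001471·V_1 = 0
Determinant D = (0.8527)(0.02473) - (-0.001471)(-0.001471) = 0.02108
V_1 = [(0.4286)(0.02473) - (-0.001471)(0)]/D = 0.5027 V
V_3 = [(0.8527)(0) - (0.4286)(-0.001471)]/D = 0.0299 V
Part 1:
  Read off the nodal solution: V_3 = 0.0299 V
Part 2:
  I_R2 = (V_1 - V_2)/R2 = (0.5027 - 0)/1.2 = 0.4189 A
  Magnitude: I_R2 = 0.4189 A
Part 3:
  I_R1 = (V_0 - V_1)/R1 = (24 - 0.5027)/56 = 0.4196 A
  P_R1 = I_R1² × R1 = (0.4196)² × 56 = 9.859 W

Final answers:
1. V_3 = 0.0299 V
2. I_R2 = 0.4189 A
3. P_R1 = 9.859 W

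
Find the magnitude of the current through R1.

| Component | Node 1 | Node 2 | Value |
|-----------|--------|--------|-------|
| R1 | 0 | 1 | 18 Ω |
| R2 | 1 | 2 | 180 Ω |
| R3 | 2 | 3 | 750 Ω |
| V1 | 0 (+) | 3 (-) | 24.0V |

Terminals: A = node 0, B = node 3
Nodal analysis, taking node 3 as the 0 V reference.
Source V1 fixes V_0 = 24 V.
KCL at each unknown node (sum of currents leaving = 0; resistances in Ω):
  Node 1: (V_1 - 24)/18 + (V_1 - V_2)/180 = 0
  Node 2: (V_2 - V_1)/180 + (V_2 - 0)/750 = 0
Collecting terms (coefficients in siemens):
  0.06111·V_1 - 0.005556·V_2 = 1.333
  0.006889·V_2 - 0.005556·V_1 = 0
Determinant D = (0.06111)(0.006889) - (-0.005556)(-0.005556) = 0.0003901
V_1 = [(1.333)(0.006889) - (-0.005556)(0)]/D = 23.54 V
V_2 = [(0.06111)(0) - (1.333)(-0.005556)]/D = 18.99 V
I_R1 = (V_0 - V_1)/R1 = (24 - 23.54)/18 = 0.02532 A
|I_R1| = 0.02532 A

Final answer: |I_R1| = 0.02532 A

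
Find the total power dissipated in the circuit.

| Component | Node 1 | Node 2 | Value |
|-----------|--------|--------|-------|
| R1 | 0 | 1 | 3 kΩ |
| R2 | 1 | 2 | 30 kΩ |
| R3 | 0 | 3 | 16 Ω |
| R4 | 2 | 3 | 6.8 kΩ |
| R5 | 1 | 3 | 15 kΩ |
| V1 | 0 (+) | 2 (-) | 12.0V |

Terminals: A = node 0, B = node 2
Nodal analysis, taking node 2 as the 0 V reference.
Source V1 fixes V_0 = 12 V.
KCL at each unknown node (sum of currents leaving = 0; resistances in Ω):
  Node 1: (V_1 - 12)/3000 + (V_1 - 0)/30000 + (V_1 - V_3)/15000 = 0
  Node 3: (V_3 - 12)/16 + (V_3 - 0)/6800 + (V_3 - V_1)/15000 = 0
Collecting terms (coefficients in siemens):
  0.0004333·V_1 - 0.00006667·V_3 = 0.004
  0.06271·V_3 - 0.00006667·V_1 = 0.75
Determinant D = (0.0004333)(0.06271) - (-0.00006667)(-0.00006667) = 0.00002717
V_1 = [(0.004)(0.06271) - (-0.00006667)(0.75)]/D = 11.07 V
V_3 = [(0.0004333)(0.75) - (0.004)(-0.00006667)]/D = 11.97 V
Power in each resistor, P = (ΔV)²/R:
  P_R1 = (12 - 11.07)²/3000 = 0.0002868 W
  P_R2 = (11.07 - 0)²/30000 = 0.004087 W
  P_R3 = (12 - 11.97)²/16 = 0.00005302 W
  P_R4 = (0 - 11.97)²/6800 = 0.02107 W
  P_R5 = (11.07 - 11.97)²/15000 = 0.00005381 W
P_total = P_R1 + P_R2 + P_R3 + P_R4 + P_R5 = 0.02555 W

Final answer: 0.02555 W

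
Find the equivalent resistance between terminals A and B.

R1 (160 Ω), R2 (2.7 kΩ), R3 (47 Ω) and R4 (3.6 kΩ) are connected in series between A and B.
Reduce the network between node 0 (A) and node 4 (B) by series/parallel combination:
  Rs1 = R1 + R2 (series, joined only at node 1) = 160 + 2700 = 2860 Ω
  Rs2 = R3 + Rs1 (series, joined only at node 2) = 47 + 2860 = 2907 Ω
  Rs3 = R4 + Rs2 (series, joined only at node 3) = 3600 + 2907 = 6507 Ω
R_eq = 6.507 kΩ

Final answer: 6.507 kΩ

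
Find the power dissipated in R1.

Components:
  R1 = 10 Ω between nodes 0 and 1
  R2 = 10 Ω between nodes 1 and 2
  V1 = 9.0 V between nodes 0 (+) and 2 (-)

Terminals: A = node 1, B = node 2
Nodal analysis, taking node 2 as the 0 V reference.
Source V1 fixes V_0 = 9 V.
KCL at each unknown node (sum of currents leaving = 0; resistances in Ω):
  Node 1: (V_1 - 9)/10 + (V_1 - 0)/10 = 0
Collecting terms: 0.2 × V_1 = 0.9  =>  V_1 = 4.5 V
I_R1 = (V_0 - V_1)/R1 = (9 - 4.5)/10 = 0.45 A
P_R1 = I_R1² × R1 = (0.45)² × 10 = 2.025 W

Final answer: 2.025 W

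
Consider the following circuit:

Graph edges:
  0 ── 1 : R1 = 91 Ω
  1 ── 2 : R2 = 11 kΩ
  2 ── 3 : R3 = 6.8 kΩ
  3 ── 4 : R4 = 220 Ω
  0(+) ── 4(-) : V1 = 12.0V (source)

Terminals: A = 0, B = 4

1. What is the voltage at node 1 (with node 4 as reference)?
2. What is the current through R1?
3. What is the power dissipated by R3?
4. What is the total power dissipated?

Nodal analysis, taking node 4 as the 0 V reference.
Source V1 fixes V_0 = 12 V.
KCL at each unknown node (sum of currents leaving = 0; resistances in Ω):
  Node 1: (V_1 - 12)/91 + (V_1 - V_2)/11000 = 0
  Node 2: (V_2 - V_1)/11000 + (V_2 - V_3)/6800 = 0
  Node 3: (V_3 - V_2)/6800 + (V_3 - 0)/220 = 0
Collecting terms (coefficients in siemens):
  0.01108·V_1 - 0.00009091·V_2 = 0.1319
  0.000238·V_2 - 0.00009091·V_1 - 0.0001471·V_3 = 0
  0.004693·V_3 - 0.0001471·V_2 = 0
Solving these 3 simultaneous equations (Gaussian elimination) gives:
  V_1 = 11.94 V, V_2 = 4.651 V, V_3 = 0.1458 V
Part 1:
  Read off the nodal solution: V_1 = 11.94 V
Part 2:
  I_R1 = (V_0 - V_1)/R1 = (12 - 11.94)/91 = 0.0006626 A
  Magnitude: I_R1 = 0.0006626 A
Part 3:
  I_R3 = (V_2 - V_3)/R3 = (4.651 - 0.1458)/6800 = 0.0006626 A
  P_R3 = I_R3² × R3 = (0.0006626)² × 6800 = 0.002985 W
Part 4:
  Power in each resistor, P = (ΔV)²/R:
    P_R1 = (12 - 11.94)²/91 = 0.00003995 W
    P_R2 = (11.94 - 4.651)²/11000 = 0.004829 W
    P_R3 = (4.651 - 0.1458)²/6800 = 0.002985 W
    P_R4 = (0.1458 - 0)²/220 = 0.00009658 W
  P_total = P_R1 + P_R2 + P_R3 + P_R4 = 0.007951 W

Final answers:
1. V_1 = 11.94 V
2. I_R1 = 0.0006626 A
3. P_R3 = 0.002985 W
4. P_total = 0.007951 W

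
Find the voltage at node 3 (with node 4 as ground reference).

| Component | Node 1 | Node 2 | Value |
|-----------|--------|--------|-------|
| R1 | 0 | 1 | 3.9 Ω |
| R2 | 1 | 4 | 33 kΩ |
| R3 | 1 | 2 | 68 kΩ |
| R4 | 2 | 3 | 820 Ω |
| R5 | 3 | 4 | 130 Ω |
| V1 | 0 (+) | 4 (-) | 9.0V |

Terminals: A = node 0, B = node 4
Nodal analysis, taking node 4 as the 0 V reference.
Source V1 fixes V_0 = 9 V.
KCL at each unknown node (sum of currents leaving = 0; resistances in Ω):
  Node 1: (V_1 - 9)/3.9 + (V_1 - 0)/33000 + (V_1 - V_2)/68000 = 0
  Node 2: (V_2 - V_1)/68000 + (V_2 - V_3)/820 = 0
  Node 3: (V_3 - V_2)/820 + (V_3 - 0)/130 = 0
Collecting terms (coefficients in siemens):
  0.2565·V_1 - 0.00001471·V_2 = 2.308
  0.001234·V_2 - 0.00001471·V_1 - 0.00122·V_3 = 0
  0.008912·V_3 - 0.00122·V_2 = 0
Solving these 3 simultaneous equations (Gaussian elimination) gives:
  V_1 = 8.998 V, V_2 = 0.124 V, V_3 = 0.01697 V
The requested potential is V_3 = 0.01697 V.

Final answer: V_3 = 0.01697 V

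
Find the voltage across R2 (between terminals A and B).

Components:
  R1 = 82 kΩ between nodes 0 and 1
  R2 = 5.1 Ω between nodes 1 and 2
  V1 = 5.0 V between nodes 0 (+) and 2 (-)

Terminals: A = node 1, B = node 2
R1 and R2 are in series across V1 (node 0 → node 1 → node 2), and the output A–B is taken across R2, so this is a voltage divider.
Series current: I = V1/(R1 + R2) = 5/(82000 + 5.1) = 5/82010 = 0.00006097 A
V_R2 = I × R2 = V1 × R2/(R1 + R2) = 5 × 5.1/82010 = 0.000311 V

Final answer: 0.000311 V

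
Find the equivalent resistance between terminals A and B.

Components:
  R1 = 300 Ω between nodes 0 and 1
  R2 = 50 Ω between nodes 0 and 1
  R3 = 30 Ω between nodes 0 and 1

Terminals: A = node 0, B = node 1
Reduce the network between node 0 (A) and node 1 (B) by series/parallel combination:
  Rp1 = R1 ‖ R2 ‖ R3 (parallel, all between nodes 0 and 1) = 1/(1/300 + 1/50 + 1/30) = 17.65 Ω
R_eq = 17.65 Ω

Final answer: 17.65 Ω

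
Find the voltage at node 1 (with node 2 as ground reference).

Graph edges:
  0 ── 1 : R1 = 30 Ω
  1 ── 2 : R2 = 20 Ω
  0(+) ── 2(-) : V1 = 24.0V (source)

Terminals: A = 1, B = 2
Nodal analysis, taking node 2 as the 0 V reference.
Source V1 fixes V_0 = 24 V.
KCL at each unknown node (sum of currents leaving = 0; resistances in Ω):
  Node 1: (V_1 - 24)/30 + (V_1 - 0)/20 = 0
Collecting terms: 0.08333 × V_1 = 0.8  =>  V_1 = 9.6 V
The requested potential is V_1 = 9.6 V.

Final answer: V_1 = 9.6 V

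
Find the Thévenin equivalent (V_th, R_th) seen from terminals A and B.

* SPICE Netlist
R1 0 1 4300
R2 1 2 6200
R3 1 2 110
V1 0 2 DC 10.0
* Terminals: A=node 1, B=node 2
Step 1 — V_th is the open-circuit voltage V_A - V_B (nothing connected across the terminals).
Nodal analysis, taking node 2 as the 0 V reference.
Source V1 fixes V_0 = 10 V.
KCL at each unknown node (sum of currents leaving = 0; resistances in Ω):
  Node 1: (V_1 - 10)/4300 + (V_1 - 0)/6200 + (V_1 - 0)/110 = 0
Collecting terms: 0.009485 × V_1 = 0.002326  =>  V_1 = 0.2452 V
V_th = V_1 - V_2 = 0.2452 - 0 = 0.2452 V
Step 2 — R_th: zero the source — replace V1 by a short circuit (node 2 merges into node 0) — and find the resistance seen between A (node 1) and B (node 0).
Reduce the network between node 1 (A) and node 0 (B) by series/parallel combination:
  Rp1 = R1 ‖ R2 ‖ R3 (parallel, all between nodes 0 and 1) = 1/(1/4300 + 1/6200 + 1/110) = 105.4 Ω
R_th = 105.4 Ω

Final answer: V_th = 0.2452 V, R_th = 105.4 Ω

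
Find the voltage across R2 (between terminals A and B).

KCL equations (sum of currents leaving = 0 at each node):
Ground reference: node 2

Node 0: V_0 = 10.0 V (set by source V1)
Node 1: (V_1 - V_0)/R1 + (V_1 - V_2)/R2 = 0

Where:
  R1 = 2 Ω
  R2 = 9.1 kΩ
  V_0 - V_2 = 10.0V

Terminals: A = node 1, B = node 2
R1 and R2 are in series across V1 (node 0 → node 1 → node 2), and the output A–B is taken across R2, so this is a voltage divider.
Series current: I = V1/(R1 + R2) = 10/(2 + 9100) = 10/9102 = 0.001099 A
V_R2 = I × R2 = V1 × R2/(R1 + R2) = 10 × 9100/9102 = 9.998 V

Final answer: 9.998 V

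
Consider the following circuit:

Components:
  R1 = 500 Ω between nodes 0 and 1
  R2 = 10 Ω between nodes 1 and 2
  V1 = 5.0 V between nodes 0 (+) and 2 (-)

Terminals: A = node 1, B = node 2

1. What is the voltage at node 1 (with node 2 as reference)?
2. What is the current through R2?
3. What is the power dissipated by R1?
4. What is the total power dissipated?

Nodal analysis, taking node 2 as the 0 V reference.
Source V1 fixes V_0 = 5 V.
KCL at each unknown node (sum of currents leaving = 0; resistances in Ω):
  Node 1: (V_1 - 5)/500 + (V_1 - 0)/10 = 0
Collecting terms: 0.102 × V_1 = 0.01  =>  V_1 = 0.09804 V
Part 1:
  Read off the nodal solution: V_1 = 0.09804 V
Part 2:
  I_R2 = (V_1 - V_2)/R2 = (0.09804 - 0)/10 = 0.009804 A
  Magnitude: I_R2 = 0.009804 A
Part 3:
  I_R1 = (V_0 - V_1)/R1 = (5 - 0.09804)/500 = 0.009804 A
  P_R1 = I_R1² × R1 = (0.009804)² × 500 = 0.04806 W
Part 4:
  Power in each resistor, P = (ΔV)²/R:
    P_R1 = (5 - 0.09804)²/500 = 0.04806 W
    P_R2 = (0.09804 - 0)²/10 = 0.0009612 W
  P_total = P_R1 + P_R2 = 0.04902 W

Final answers:
1. V_1 = 0.09804 V
2. I_R2 = 0.009804 A
3. P_R1 = 0.04806 W
4. P_total = 0.04902 W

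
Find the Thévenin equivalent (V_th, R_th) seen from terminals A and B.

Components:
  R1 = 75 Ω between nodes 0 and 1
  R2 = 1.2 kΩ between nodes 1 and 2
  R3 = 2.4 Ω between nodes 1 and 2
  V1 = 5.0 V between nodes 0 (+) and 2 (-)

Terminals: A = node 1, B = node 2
Step 1 — V_th is the open-circuit voltage V_A - V_B (nothing connected across the terminals).
Nodal analysis, taking node 2 as the 0 V reference.
Source V1 fixes V_0 = 5 V.
KCL at each unknown node (sum of currents leaving = 0; resistances in Ω):
  Node 1: (V_1 - 5)/75 + (V_1 - 0)/1200 + (V_1 - 0)/2.4 = 0
Collecting terms: 0.4308 × V_1 = 0.06667  =>  V_1 = 0.1547 V
V_th = V_1 - V_2 = 0.1547 - 0 = 0.1547 V
Step 2 — R_th: zero the source — replace V1 by a short circuit (node 2 merges into node 0) — and find the resistance seen between A (node 1) and B (node 0).
Reduce the network between node 1 (A) and node 0 (B) by series/parallel combination:
  Rp1 = R1 ‖ R2 ‖ R3 (parallel, all between nodes 0 and 1) = 1/(1/75 + 1/1200 + 1/2.4) = 2.321 Ω
R_th = 2.321 Ω

Final answer: V_th = 0.1547 V, R_th = 2.321 Ω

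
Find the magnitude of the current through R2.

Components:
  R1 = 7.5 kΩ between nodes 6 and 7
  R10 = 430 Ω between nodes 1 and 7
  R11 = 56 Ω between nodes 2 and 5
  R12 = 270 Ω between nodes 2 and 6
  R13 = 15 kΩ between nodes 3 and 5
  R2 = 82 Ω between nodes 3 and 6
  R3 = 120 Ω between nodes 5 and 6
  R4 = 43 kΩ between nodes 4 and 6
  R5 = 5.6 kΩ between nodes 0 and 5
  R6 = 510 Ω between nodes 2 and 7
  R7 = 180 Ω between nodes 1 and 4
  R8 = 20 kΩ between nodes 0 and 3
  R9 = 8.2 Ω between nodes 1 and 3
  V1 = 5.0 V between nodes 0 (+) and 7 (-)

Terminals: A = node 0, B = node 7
Nodal analysis, taking node 7 as the 0 V reference.
Source V1 fixes V_0 = 5 V.
KCL at each unknown node (sum of currents leaving = 0; resistances in Ω):
  Node 1: (V_1 - V_4)/180 + (V_1 - V_3)/8.2 + (V_1 - 0)/430 = 0
  Node 2: (V_2 - 0)/510 + (V_2 - V_5)/56 + (V_2 - V_6)/270 = 0
  Node 3: (V_3 - V_6)/82 + (V_3 - 5)/20000 + (V_3 - V_1)/8.2 + (V_3 - V_5)/15000 = 0
  Node 4: (V_4 - V_6)/43000 + (V_4 - V_1)/180 = 0
  Node 5: (V_5 - V_6)/120 + (V_5 - 5)/5600 + (V_5 - V_2)/56 + (V_5 - V_3)/15000 = 0
  Node 6: (V_6 - 0)/7500 + (V_6 - V_3)/82 + (V_6 - V_5)/120 + (V_6 - V_4)/43000 + (V_6 - V_2)/270 = 0
Collecting terms (coefficients in siemens):
  0.1298·V_1 - 0.122·V_3 - 0.005556·V_4 = 0
  0.02352·V_2 - 0.01786·V_5 - 0.003704·V_6 = 0
  0.1343·V_3 - 0.122·V_1 - 0.00006667·V_5 - 0.0122·V_6 = 0.00025
  0.005579·V_4 - 0.005556·V_1 - 0.00002326·V_6 = 0
  0.02644·V_5 - 0.01786·V_2 - 0.00006667·V_3 - 0.008333·V_6 = 0.0008929
  0.02439·V_6 - 0.003704·V_2 - 0.0122·V_3 - 0.00002326·V_4 - 0.008333·V_5 = 0
Solving these 6 simultaneous equations (Gaussian elimination) gives:
  V_1 = 0.2282 V, V_2 = 0.2622 V, V_3 = 0.2326 V, V_4 = 0.2284 V
  V_5 = 0.2922 V, V_6 = 0.2562 V
I_R2 = (V_3 - V_6)/R2 = (0.2326 - 0.2562)/82 = -0.0002878 A
|I_R2| = 0.0002878 A

Final answer: |I_R2| = 0.0002878 A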